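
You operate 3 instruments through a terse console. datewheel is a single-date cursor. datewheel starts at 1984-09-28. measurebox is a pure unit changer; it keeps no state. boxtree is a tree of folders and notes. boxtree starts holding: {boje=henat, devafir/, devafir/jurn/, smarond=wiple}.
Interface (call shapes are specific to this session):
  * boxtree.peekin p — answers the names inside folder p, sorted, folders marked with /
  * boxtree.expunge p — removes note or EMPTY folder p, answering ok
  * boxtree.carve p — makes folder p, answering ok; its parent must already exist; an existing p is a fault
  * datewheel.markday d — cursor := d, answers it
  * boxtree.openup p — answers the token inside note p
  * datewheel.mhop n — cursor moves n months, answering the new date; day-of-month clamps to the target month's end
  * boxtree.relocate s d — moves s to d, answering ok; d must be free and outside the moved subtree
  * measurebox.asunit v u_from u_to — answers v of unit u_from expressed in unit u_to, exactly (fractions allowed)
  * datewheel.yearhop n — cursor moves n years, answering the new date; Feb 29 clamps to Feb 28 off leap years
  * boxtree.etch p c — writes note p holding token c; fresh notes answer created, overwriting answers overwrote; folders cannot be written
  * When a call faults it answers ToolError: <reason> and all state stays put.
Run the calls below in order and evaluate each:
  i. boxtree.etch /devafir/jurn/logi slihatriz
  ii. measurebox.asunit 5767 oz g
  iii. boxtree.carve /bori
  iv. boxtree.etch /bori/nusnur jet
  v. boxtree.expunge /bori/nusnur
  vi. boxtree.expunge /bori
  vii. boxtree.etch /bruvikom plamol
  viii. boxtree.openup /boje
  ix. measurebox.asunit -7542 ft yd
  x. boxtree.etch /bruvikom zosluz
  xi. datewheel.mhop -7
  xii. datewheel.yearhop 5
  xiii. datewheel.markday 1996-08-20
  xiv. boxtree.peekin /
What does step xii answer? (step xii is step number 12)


Answer: 1989-02-28

Derivation:
Step: boxtree.etch[p=/devafir/jurn/logi; c=slihatriz]
Result: created
Step: measurebox.asunit[v=5767; u_from=oz; u_to=g]
Result: 261586719779/1600000
Step: boxtree.carve[p=/bori]
Result: ok
Step: boxtree.etch[p=/bori/nusnur; c=jet]
Result: created
Step: boxtree.expunge[p=/bori/nusnur]
Result: ok
Step: boxtree.expunge[p=/bori]
Result: ok
Step: boxtree.etch[p=/bruvikom; c=plamol]
Result: created
Step: boxtree.openup[p=/boje]
Result: henat
Step: measurebox.asunit[v=-7542; u_from=ft; u_to=yd]
Result: -2514
Step: boxtree.etch[p=/bruvikom; c=zosluz]
Result: overwrote
Step: datewheel.mhop[n=-7]
Result: 1984-02-28
Step: datewheel.yearhop[n=5]
Result: 1989-02-28
Step: datewheel.markday[d=1996-08-20]
Result: 1996-08-20
Step: boxtree.peekin[p=/]
Result: [boje, bruvikom, devafir/, smarond]


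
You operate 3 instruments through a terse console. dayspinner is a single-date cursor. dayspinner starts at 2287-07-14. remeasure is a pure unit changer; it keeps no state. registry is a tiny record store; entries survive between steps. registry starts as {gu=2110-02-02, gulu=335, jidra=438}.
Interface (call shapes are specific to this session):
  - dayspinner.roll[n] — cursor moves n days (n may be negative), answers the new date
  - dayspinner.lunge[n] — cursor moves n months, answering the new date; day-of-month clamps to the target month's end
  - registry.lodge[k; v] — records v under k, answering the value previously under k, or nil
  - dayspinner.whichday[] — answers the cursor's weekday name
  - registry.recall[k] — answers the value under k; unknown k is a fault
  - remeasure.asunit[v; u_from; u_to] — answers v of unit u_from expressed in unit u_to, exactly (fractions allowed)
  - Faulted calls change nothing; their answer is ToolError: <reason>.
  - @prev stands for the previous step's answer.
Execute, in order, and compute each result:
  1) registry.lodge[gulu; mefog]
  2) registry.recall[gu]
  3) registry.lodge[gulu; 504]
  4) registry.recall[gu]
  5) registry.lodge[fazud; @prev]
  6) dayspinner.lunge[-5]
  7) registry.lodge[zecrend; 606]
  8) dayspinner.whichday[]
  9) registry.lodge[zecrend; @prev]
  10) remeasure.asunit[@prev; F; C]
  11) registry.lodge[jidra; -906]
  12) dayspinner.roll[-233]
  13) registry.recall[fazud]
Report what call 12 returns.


Answer: 2286-06-26

Derivation:
-- lodge(k: gulu, v: mefog) == 335
-- recall(k: gu) == 2110-02-02
-- lodge(k: gulu, v: 504) == mefog
-- recall(k: gu) == 2110-02-02
-- lodge(k: fazud, v: @prev) == nil
-- lunge(n: -5) == 2287-02-14
-- lodge(k: zecrend, v: 606) == nil
-- whichday() == Monday
-- lodge(k: zecrend, v: @prev) == 606
-- asunit(v: @prev, u_from: F, u_to: C) == 2870/9
-- lodge(k: jidra, v: -906) == 438
-- roll(n: -233) == 2286-06-26
-- recall(k: fazud) == 2110-02-02


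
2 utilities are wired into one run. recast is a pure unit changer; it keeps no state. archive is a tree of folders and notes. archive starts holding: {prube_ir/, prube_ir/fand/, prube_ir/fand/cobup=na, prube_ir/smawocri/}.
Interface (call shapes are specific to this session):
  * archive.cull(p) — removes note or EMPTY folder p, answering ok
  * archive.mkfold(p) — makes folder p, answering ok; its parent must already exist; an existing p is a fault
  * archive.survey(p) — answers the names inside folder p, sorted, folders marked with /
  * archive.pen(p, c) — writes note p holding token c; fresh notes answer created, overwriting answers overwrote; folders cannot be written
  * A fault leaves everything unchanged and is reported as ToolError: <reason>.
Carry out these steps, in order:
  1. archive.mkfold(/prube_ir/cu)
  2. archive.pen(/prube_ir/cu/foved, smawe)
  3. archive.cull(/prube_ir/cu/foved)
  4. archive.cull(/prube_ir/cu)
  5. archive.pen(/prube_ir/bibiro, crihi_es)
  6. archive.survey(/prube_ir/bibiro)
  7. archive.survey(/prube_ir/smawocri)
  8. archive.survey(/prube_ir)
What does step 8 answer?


Answer: [bibiro, fand/, smawocri/]

Derivation:
>> archive.mkfold(p: /prube_ir/cu)
<< ok
>> archive.pen(p: /prube_ir/cu/foved, c: smawe)
<< created
>> archive.cull(p: /prube_ir/cu/foved)
<< ok
>> archive.cull(p: /prube_ir/cu)
<< ok
>> archive.pen(p: /prube_ir/bibiro, c: crihi_es)
<< created
>> archive.survey(p: /prube_ir/bibiro)
<< ToolError: not a directory
>> archive.survey(p: /prube_ir/smawocri)
<< []
>> archive.survey(p: /prube_ir)
<< [bibiro, fand/, smawocri/]


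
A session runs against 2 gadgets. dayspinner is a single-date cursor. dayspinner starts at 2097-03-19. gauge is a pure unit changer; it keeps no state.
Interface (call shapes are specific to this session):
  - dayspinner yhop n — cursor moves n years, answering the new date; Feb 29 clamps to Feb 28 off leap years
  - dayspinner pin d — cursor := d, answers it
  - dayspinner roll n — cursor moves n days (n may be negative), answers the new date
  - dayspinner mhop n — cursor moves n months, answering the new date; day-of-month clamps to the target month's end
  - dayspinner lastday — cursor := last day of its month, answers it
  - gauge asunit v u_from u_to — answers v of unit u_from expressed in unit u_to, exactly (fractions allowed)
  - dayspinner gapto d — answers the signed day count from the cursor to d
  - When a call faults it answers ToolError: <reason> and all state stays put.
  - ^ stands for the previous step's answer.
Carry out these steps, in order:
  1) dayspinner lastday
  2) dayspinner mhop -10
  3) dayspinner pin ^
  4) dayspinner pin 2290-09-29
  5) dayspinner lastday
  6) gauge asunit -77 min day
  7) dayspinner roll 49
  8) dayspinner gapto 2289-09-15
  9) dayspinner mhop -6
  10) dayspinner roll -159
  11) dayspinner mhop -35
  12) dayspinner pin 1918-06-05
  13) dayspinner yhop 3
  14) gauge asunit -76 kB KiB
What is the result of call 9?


·→ dayspinner lastday()
·← 2097-03-31
·→ dayspinner mhop(n='-10')
·← 2096-05-31
·→ dayspinner pin(d='^')
·← 2096-05-31
·→ dayspinner pin(d='2290-09-29')
·← 2290-09-29
·→ dayspinner lastday()
·← 2290-09-30
·→ gauge asunit(v='-77', u_from='min', u_to='day')
·← -77/1440
·→ dayspinner roll(n='49')
·← 2290-11-18
·→ dayspinner gapto(d='2289-09-15')
·← -429
·→ dayspinner mhop(n='-6')
·← 2290-05-18
·→ dayspinner roll(n='-159')
·← 2289-12-10
·→ dayspinner mhop(n='-35')
·← 2287-01-10
·→ dayspinner pin(d='1918-06-05')
·← 1918-06-05
·→ dayspinner yhop(n='3')
·← 1921-06-05
·→ gauge asunit(v='-76', u_from='kB', u_to='KiB')
·← -2375/32

Answer: 2290-05-18


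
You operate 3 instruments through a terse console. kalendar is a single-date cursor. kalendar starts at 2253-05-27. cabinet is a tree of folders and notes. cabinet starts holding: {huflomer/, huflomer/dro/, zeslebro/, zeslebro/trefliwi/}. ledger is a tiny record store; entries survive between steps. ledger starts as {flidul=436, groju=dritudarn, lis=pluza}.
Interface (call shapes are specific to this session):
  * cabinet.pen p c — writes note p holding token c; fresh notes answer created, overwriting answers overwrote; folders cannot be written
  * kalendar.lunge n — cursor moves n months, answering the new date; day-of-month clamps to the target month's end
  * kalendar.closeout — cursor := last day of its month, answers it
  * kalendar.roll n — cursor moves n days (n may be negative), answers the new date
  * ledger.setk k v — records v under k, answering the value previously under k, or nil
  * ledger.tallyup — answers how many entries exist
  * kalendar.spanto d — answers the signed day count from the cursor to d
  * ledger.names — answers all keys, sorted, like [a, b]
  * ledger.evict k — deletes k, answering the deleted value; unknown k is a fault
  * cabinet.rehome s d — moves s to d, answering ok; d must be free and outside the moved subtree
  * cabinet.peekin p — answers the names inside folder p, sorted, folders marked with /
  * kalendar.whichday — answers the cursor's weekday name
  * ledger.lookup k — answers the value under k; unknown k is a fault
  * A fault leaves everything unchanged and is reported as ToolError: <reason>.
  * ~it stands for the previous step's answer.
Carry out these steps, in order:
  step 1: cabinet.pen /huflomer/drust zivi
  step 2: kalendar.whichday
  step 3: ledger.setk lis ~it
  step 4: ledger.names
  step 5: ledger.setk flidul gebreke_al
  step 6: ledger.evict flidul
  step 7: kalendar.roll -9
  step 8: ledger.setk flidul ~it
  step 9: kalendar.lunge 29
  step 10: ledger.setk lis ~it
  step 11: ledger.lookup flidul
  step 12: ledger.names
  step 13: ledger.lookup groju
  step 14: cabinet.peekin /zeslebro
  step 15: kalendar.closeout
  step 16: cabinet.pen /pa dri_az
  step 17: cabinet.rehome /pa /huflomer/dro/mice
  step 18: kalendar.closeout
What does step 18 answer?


! 1. cabinet.pen(p→/huflomer/drust, c→zivi) == created
! 2. kalendar.whichday() == Friday
! 3. ledger.setk(k→lis, v→~it) == pluza
! 4. ledger.names() == [flidul, groju, lis]
! 5. ledger.setk(k→flidul, v→gebreke_al) == 436
! 6. ledger.evict(k→flidul) == gebreke_al
! 7. kalendar.roll(n→-9) == 2253-05-18
! 8. ledger.setk(k→flidul, v→~it) == nil
! 9. kalendar.lunge(n→29) == 2255-10-18
! 10. ledger.setk(k→lis, v→~it) == Friday
! 11. ledger.lookup(k→flidul) == 2253-05-18
! 12. ledger.names() == [flidul, groju, lis]
! 13. ledger.lookup(k→groju) == dritudarn
! 14. cabinet.peekin(p→/zeslebro) == [trefliwi/]
! 15. kalendar.closeout() == 2255-10-31
! 16. cabinet.pen(p→/pa, c→dri_az) == created
! 17. cabinet.rehome(s→/pa, d→/huflomer/dro/mice) == ok
! 18. kalendar.closeout() == 2255-10-31

Answer: 2255-10-31


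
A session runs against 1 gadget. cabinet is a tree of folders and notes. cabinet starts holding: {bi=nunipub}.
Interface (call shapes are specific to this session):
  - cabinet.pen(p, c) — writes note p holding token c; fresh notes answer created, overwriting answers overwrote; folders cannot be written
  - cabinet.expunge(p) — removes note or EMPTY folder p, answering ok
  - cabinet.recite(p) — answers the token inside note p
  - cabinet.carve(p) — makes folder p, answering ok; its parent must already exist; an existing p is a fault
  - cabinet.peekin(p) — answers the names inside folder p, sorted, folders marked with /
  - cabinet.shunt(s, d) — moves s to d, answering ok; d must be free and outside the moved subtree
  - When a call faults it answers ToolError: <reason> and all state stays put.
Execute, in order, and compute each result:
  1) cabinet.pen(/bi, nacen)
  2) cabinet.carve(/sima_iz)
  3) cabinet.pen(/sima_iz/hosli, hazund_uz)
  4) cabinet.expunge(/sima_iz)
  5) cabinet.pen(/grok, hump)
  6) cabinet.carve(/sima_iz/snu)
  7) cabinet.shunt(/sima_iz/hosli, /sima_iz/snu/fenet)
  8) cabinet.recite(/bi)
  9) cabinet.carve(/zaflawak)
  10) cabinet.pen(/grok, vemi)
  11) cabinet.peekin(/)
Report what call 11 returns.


Answer: [bi, grok, sima_iz/, zaflawak/]

Derivation:
Act: cabinet.pen[p='/bi'; c='nacen']
Obs: overwrote
Act: cabinet.carve[p='/sima_iz']
Obs: ok
Act: cabinet.pen[p='/sima_iz/hosli'; c='hazund_uz']
Obs: created
Act: cabinet.expunge[p='/sima_iz']
Obs: ToolError: not empty
Act: cabinet.pen[p='/grok'; c='hump']
Obs: created
Act: cabinet.carve[p='/sima_iz/snu']
Obs: ok
Act: cabinet.shunt[s='/sima_iz/hosli'; d='/sima_iz/snu/fenet']
Obs: ok
Act: cabinet.recite[p='/bi']
Obs: nacen
Act: cabinet.carve[p='/zaflawak']
Obs: ok
Act: cabinet.pen[p='/grok'; c='vemi']
Obs: overwrote
Act: cabinet.peekin[p='/']
Obs: [bi, grok, sima_iz/, zaflawak/]


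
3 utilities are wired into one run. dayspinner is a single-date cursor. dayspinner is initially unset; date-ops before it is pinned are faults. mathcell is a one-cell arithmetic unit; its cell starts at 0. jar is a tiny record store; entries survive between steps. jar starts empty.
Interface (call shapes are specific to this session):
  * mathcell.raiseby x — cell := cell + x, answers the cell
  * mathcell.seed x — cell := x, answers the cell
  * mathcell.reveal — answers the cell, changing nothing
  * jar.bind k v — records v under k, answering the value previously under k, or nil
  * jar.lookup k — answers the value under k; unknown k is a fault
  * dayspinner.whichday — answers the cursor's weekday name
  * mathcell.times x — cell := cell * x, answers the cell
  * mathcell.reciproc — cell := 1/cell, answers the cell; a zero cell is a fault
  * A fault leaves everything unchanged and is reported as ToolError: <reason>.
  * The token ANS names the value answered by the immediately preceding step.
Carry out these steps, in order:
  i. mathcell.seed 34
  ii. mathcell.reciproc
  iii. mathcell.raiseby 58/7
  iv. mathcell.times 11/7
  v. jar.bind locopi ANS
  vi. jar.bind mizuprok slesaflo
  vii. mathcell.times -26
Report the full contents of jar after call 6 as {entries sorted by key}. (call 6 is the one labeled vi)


# 1. mathcell.seed(x='34') -> 34
# 2. mathcell.reciproc() -> 1/34
# 3. mathcell.raiseby(x='58/7') -> 1979/238
# 4. mathcell.times(x='11/7') -> 21769/1666
# 5. jar.bind(k='locopi', v='ANS') -> nil
# 6. jar.bind(k='mizuprok', v='slesaflo') -> nil
# 7. mathcell.times(x='-26') -> -282997/833

Answer: {locopi=21769/1666, mizuprok=slesaflo}


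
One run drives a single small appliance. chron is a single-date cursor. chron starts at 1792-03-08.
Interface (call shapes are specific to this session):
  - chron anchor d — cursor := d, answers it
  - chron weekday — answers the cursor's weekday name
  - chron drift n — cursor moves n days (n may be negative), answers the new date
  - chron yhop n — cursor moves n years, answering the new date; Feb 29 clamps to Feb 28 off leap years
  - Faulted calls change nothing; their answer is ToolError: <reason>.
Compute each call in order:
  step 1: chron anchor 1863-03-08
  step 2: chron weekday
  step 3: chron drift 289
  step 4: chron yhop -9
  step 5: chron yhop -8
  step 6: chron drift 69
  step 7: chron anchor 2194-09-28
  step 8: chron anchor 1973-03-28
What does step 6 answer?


// chron anchor(1863-03-08) == 1863-03-08
// chron weekday() == Sunday
// chron drift(289) == 1863-12-22
// chron yhop(-9) == 1854-12-22
// chron yhop(-8) == 1846-12-22
// chron drift(69) == 1847-03-01
// chron anchor(2194-09-28) == 2194-09-28
// chron anchor(1973-03-28) == 1973-03-28

Answer: 1847-03-01


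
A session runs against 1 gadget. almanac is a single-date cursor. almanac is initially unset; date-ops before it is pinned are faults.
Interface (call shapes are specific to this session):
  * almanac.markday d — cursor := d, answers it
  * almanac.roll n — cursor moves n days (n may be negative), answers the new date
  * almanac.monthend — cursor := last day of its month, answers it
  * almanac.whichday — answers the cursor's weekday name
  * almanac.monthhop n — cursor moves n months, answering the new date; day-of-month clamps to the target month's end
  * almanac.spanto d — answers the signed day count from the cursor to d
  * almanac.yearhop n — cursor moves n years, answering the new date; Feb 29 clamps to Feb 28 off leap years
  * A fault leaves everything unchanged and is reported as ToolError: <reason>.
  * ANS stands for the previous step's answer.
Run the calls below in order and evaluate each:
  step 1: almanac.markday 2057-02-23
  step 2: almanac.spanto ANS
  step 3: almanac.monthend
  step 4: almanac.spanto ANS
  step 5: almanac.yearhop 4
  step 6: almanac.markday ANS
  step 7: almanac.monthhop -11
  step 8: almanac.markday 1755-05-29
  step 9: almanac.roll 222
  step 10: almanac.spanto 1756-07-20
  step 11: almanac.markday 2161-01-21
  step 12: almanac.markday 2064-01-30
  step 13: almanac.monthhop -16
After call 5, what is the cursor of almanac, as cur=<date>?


Answer: cur=2061-02-28

Derivation:
I try almanac.markday with d→2057-02-23, — result: 2057-02-23.
Next I call almanac.spanto with d→ANS, and see 0.
I invoke almanac.monthend, which returns 2057-02-28.
Then almanac.spanto with d→ANS, giving 0.
Invoking almanac.yearhop with n→4, → 2061-02-28.
I invoke almanac.markday with d→ANS, → 2061-02-28.
I run almanac.monthhop with n→-11, giving 2060-03-28.
I invoke almanac.markday with d→1755-05-29, — result: 1755-05-29.
I invoke almanac.roll with n→222, and observe 1756-01-06.
I use almanac.spanto with d→1756-07-20, → 196.
I use almanac.markday with d→2161-01-21, and get 2161-01-21.
I use almanac.markday with d→2064-01-30, yielding 2064-01-30.
I call almanac.monthhop with n→-16, which returns 2062-09-30.


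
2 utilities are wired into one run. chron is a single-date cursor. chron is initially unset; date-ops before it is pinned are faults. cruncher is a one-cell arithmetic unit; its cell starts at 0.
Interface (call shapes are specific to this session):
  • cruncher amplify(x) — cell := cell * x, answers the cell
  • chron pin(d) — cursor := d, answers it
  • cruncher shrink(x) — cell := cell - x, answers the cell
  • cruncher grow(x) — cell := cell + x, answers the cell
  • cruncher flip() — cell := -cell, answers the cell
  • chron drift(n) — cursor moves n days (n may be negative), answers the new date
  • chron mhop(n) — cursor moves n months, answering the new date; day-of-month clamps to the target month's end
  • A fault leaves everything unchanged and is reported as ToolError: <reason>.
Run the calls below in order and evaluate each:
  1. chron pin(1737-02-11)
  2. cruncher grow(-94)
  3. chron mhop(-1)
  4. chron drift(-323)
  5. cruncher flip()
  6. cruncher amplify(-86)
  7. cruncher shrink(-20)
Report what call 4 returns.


Answer: 1736-02-23

Derivation:
>> chron pin(d→1737-02-11)
<< 1737-02-11
>> cruncher grow(x→-94)
<< -94
>> chron mhop(n→-1)
<< 1737-01-11
>> chron drift(n→-323)
<< 1736-02-23
>> cruncher flip()
<< 94
>> cruncher amplify(x→-86)
<< -8084
>> cruncher shrink(x→-20)
<< -8064


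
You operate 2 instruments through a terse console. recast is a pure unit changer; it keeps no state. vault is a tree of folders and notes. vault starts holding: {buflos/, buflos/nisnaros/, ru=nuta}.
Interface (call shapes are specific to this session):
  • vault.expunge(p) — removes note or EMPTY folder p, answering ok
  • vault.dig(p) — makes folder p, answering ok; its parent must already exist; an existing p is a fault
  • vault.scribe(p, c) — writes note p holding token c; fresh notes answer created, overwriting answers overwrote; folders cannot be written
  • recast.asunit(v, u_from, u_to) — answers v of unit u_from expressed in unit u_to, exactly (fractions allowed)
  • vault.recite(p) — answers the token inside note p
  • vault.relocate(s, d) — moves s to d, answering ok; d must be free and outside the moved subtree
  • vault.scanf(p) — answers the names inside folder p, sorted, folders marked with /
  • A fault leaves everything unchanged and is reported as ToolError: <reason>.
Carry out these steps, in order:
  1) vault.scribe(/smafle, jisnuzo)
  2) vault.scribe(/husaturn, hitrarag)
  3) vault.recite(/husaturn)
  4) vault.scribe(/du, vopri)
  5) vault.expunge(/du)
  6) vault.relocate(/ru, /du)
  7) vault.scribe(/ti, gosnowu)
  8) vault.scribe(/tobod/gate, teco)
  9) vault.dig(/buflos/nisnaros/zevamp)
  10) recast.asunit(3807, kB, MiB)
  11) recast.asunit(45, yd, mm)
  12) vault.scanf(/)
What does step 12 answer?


> scribe p→/smafle c→jisnuzo
:: created
> scribe p→/husaturn c→hitrarag
:: created
> recite p→/husaturn
:: hitrarag
> scribe p→/du c→vopri
:: created
> expunge p→/du
:: ok
> relocate s→/ru d→/du
:: ok
> scribe p→/ti c→gosnowu
:: created
> scribe p→/tobod/gate c→teco
:: ToolError: no parent
> dig p→/buflos/nisnaros/zevamp
:: ok
> asunit v→3807 u_from→kB u_to→MiB
:: 475875/131072
> asunit v→45 u_from→yd u_to→mm
:: 41148
> scanf p→/
:: [buflos/, du, husaturn, smafle, ti]

Answer: [buflos/, du, husaturn, smafle, ti]


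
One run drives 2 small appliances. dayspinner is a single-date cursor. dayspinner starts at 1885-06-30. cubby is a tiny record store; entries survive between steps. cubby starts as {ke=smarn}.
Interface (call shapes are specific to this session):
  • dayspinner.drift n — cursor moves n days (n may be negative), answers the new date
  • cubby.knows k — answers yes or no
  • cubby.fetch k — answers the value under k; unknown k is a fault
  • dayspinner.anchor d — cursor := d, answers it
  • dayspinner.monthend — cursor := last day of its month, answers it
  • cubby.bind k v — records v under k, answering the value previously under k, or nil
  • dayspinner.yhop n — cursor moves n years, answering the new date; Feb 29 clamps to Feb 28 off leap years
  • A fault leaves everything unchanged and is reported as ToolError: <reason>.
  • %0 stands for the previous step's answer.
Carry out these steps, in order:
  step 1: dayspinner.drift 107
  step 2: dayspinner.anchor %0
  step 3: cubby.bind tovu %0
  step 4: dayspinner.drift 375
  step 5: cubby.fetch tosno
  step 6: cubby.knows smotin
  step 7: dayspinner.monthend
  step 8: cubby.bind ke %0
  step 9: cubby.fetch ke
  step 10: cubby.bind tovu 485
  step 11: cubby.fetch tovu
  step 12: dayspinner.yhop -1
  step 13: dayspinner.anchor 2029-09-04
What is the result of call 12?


Answer: 1885-10-31

Derivation:
[in] drift 107
= 1885-10-15
[in] anchor %0
= 1885-10-15
[in] bind tovu %0
= nil
[in] drift 375
= 1886-10-25
[in] fetch tosno
= ToolError: no such key tosno
[in] knows smotin
= no
[in] monthend
= 1886-10-31
[in] bind ke %0
= smarn
[in] fetch ke
= 1886-10-31
[in] bind tovu 485
= 1885-10-15
[in] fetch tovu
= 485
[in] yhop -1
= 1885-10-31
[in] anchor 2029-09-04
= 2029-09-04


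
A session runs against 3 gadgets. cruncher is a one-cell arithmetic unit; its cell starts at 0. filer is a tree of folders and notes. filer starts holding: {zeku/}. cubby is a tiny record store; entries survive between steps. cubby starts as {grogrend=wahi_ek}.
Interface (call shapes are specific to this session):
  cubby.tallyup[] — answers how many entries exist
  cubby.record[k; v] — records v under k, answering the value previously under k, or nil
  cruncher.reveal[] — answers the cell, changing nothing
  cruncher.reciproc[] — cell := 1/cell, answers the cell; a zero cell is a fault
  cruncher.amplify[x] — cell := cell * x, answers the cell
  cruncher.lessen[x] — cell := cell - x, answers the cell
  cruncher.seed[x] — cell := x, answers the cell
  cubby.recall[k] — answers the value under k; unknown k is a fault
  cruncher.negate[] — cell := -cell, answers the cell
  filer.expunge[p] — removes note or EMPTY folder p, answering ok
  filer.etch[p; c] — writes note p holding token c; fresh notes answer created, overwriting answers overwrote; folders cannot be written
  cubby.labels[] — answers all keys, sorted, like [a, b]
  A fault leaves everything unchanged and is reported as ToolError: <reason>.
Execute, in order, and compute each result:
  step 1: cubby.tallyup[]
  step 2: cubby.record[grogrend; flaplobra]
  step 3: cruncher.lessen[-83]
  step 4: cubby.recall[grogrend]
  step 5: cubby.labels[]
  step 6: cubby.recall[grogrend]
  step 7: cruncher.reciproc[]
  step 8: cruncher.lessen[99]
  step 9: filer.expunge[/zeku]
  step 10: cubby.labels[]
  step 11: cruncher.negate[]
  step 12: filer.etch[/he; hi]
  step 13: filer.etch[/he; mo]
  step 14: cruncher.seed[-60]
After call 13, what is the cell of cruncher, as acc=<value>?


→ tallyup()
← 1
→ record(k→grogrend, v→flaplobra)
← wahi_ek
→ lessen(x→-83)
← 83
→ recall(k→grogrend)
← flaplobra
→ labels()
← [grogrend]
→ recall(k→grogrend)
← flaplobra
→ reciproc()
← 1/83
→ lessen(x→99)
← -8216/83
→ expunge(p→/zeku)
← ok
→ labels()
← [grogrend]
→ negate()
← 8216/83
→ etch(p→/he, c→hi)
← created
→ etch(p→/he, c→mo)
← overwrote
→ seed(x→-60)
← -60

Answer: acc=8216/83


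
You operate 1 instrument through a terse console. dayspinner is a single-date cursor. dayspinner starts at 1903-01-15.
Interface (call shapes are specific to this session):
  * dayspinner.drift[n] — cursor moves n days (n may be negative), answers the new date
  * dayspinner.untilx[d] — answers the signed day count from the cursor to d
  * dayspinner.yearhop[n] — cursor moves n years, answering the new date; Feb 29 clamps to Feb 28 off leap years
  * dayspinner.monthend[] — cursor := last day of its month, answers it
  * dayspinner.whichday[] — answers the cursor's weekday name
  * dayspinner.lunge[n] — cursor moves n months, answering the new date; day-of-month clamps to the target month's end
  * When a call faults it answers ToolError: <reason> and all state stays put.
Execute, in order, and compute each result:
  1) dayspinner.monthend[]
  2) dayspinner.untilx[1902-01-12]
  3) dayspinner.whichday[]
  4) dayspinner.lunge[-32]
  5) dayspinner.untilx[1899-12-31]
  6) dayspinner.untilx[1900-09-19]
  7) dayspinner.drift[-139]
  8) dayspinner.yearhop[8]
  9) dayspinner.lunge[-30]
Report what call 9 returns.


Answer: 1905-07-12

Derivation:
# monthend() == 1903-01-31
# untilx(d='1902-01-12') == -384
# whichday() == Saturday
# lunge(n='-32') == 1900-05-31
# untilx(d='1899-12-31') == -151
# untilx(d='1900-09-19') == 111
# drift(n='-139') == 1900-01-12
# yearhop(n='8') == 1908-01-12
# lunge(n='-30') == 1905-07-12


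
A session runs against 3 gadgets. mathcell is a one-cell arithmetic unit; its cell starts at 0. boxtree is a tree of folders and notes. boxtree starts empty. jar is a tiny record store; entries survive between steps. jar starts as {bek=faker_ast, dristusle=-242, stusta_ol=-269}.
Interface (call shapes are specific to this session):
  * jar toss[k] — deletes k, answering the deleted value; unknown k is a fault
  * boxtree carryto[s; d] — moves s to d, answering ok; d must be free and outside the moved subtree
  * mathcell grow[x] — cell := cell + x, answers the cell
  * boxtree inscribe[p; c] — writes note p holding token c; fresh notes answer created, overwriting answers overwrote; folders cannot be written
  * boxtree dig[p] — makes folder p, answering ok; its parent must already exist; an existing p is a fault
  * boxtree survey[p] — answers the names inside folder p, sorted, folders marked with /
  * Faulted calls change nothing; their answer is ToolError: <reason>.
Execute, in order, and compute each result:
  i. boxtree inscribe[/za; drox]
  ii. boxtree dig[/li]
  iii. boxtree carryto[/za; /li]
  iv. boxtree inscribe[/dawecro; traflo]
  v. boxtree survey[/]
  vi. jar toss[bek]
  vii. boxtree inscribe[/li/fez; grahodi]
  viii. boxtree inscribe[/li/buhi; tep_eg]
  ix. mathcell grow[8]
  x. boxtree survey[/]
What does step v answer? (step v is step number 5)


# boxtree inscribe(p=/za, c=drox) -> created
# boxtree dig(p=/li) -> ok
# boxtree carryto(s=/za, d=/li) -> ToolError: exists
# boxtree inscribe(p=/dawecro, c=traflo) -> created
# boxtree survey(p=/) -> [dawecro, li/, za]
# jar toss(k=bek) -> faker_ast
# boxtree inscribe(p=/li/fez, c=grahodi) -> created
# boxtree inscribe(p=/li/buhi, c=tep_eg) -> created
# mathcell grow(x=8) -> 8
# boxtree survey(p=/) -> [dawecro, li/, za]

Answer: [dawecro, li/, za]


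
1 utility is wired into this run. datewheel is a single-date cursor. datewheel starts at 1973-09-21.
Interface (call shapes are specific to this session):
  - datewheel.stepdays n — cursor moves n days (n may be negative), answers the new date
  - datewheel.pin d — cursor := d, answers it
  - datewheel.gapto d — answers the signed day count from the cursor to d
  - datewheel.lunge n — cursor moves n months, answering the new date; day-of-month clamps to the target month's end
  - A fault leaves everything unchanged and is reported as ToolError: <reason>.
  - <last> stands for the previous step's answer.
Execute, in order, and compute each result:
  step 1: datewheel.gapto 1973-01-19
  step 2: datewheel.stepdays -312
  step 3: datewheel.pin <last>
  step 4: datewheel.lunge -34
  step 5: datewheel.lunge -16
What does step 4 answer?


>> datewheel.gapto(d='1973-01-19')
<< -245
>> datewheel.stepdays(n='-312')
<< 1972-11-13
>> datewheel.pin(d='<last>')
<< 1972-11-13
>> datewheel.lunge(n='-34')
<< 1970-01-13
>> datewheel.lunge(n='-16')
<< 1968-09-13

Answer: 1970-01-13


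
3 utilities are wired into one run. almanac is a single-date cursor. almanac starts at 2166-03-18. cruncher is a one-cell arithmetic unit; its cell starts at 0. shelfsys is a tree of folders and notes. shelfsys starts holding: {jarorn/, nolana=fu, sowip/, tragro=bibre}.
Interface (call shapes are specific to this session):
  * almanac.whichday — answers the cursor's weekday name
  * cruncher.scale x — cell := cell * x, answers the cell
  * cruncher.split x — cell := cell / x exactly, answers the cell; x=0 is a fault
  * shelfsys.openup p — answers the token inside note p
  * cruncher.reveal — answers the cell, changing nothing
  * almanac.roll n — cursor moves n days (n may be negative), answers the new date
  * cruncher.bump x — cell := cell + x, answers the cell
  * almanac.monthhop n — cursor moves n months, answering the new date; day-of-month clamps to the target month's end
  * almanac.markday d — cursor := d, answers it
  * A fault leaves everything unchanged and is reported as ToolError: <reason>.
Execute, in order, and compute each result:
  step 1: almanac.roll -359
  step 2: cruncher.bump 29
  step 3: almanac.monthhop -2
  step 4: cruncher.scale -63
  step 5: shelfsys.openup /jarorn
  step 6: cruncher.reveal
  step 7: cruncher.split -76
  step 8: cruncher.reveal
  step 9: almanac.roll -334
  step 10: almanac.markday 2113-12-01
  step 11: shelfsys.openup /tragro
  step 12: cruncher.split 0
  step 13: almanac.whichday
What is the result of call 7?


>> almanac.roll(n→-359)
<< 2165-03-24
>> cruncher.bump(x→29)
<< 29
>> almanac.monthhop(n→-2)
<< 2165-01-24
>> cruncher.scale(x→-63)
<< -1827
>> shelfsys.openup(p→/jarorn)
<< ToolError: is a directory
>> cruncher.reveal()
<< -1827
>> cruncher.split(x→-76)
<< 1827/76
>> cruncher.reveal()
<< 1827/76
>> almanac.roll(n→-334)
<< 2164-02-25
>> almanac.markday(d→2113-12-01)
<< 2113-12-01
>> shelfsys.openup(p→/tragro)
<< bibre
>> cruncher.split(x→0)
<< ToolError: division by zero
>> almanac.whichday()
<< Friday

Answer: 1827/76


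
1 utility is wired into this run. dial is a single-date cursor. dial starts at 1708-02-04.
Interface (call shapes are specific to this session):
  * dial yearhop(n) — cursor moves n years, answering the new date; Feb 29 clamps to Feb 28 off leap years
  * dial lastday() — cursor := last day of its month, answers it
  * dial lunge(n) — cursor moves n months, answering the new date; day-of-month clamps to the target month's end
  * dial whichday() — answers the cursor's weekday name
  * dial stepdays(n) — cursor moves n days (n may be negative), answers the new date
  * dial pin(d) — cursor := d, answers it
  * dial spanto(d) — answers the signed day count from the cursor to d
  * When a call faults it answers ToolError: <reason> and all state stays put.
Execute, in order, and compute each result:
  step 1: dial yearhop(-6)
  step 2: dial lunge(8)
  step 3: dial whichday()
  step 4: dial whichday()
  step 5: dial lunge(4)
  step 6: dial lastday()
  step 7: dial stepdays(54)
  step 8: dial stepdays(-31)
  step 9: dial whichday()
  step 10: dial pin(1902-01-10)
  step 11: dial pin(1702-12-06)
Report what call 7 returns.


Answer: 1703-04-23

Derivation:
$ dial yearhop n=-6
  1702-02-04
$ dial lunge n=8
  1702-10-04
$ dial whichday
  Wednesday
$ dial whichday
  Wednesday
$ dial lunge n=4
  1703-02-04
$ dial lastday
  1703-02-28
$ dial stepdays n=54
  1703-04-23
$ dial stepdays n=-31
  1703-03-23
$ dial whichday
  Friday
$ dial pin d=1902-01-10
  1902-01-10
$ dial pin d=1702-12-06
  1702-12-06


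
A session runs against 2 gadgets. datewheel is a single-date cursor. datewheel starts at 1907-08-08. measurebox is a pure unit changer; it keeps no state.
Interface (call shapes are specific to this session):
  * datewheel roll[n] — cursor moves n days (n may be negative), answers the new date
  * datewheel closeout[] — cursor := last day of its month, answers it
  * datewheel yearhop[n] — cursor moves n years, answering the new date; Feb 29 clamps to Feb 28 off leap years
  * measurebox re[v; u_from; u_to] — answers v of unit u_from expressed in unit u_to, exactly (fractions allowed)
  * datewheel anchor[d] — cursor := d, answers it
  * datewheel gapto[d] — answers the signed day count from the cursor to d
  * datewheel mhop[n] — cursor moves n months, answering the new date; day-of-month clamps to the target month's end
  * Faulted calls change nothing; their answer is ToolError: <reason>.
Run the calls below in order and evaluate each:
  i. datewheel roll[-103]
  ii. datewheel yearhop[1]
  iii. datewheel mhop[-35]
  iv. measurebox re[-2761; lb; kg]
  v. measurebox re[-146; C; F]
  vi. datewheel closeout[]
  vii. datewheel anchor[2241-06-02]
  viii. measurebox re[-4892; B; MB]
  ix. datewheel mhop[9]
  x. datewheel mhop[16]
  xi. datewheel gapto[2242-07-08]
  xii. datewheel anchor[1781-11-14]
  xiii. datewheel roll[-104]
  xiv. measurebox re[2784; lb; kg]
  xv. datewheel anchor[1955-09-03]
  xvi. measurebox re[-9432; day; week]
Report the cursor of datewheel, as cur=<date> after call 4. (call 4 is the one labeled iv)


Answer: cur=1905-05-27

Derivation:
>>> datewheel roll n=-103
  1907-04-27
>>> datewheel yearhop n=1
  1908-04-27
>>> datewheel mhop n=-35
  1905-05-27
>>> measurebox re v=-2761 u_from=lb u_to=kg
  -125236853357/100000000
>>> measurebox re v=-146 u_from=C u_to=F
  -1154/5
>>> datewheel closeout
  1905-05-31
>>> datewheel anchor d=2241-06-02
  2241-06-02
>>> measurebox re v=-4892 u_from=B u_to=MB
  -1223/250000
>>> datewheel mhop n=9
  2242-03-02
>>> datewheel mhop n=16
  2243-07-02
>>> datewheel gapto d=2242-07-08
  -359
>>> datewheel anchor d=1781-11-14
  1781-11-14
>>> datewheel roll n=-104
  1781-08-02
>>> measurebox re v=2784 u_from=lb u_to=kg
  3946253619/3125000
>>> datewheel anchor d=1955-09-03
  1955-09-03
>>> measurebox re v=-9432 u_from=day u_to=week
  -9432/7


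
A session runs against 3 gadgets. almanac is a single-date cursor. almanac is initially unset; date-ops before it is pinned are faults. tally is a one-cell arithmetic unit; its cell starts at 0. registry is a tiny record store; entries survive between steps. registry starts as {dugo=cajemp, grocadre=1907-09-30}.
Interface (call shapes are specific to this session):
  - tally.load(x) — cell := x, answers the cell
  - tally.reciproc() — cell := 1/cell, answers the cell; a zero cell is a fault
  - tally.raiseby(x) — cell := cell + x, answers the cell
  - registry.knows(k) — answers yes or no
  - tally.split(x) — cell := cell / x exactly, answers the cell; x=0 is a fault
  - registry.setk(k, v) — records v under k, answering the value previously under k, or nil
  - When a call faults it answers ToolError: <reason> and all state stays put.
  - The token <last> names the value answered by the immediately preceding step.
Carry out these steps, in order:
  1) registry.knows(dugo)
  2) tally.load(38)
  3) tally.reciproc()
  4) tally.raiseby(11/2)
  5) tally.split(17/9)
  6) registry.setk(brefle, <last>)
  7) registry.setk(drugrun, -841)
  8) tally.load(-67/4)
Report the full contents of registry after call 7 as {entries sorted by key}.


Answer: {brefle=945/323, drugrun=-841, dugo=cajemp, grocadre=1907-09-30}

Derivation:
;; 1. registry.knows(dugo) == yes
;; 2. tally.load(38) == 38
;; 3. tally.reciproc() == 1/38
;; 4. tally.raiseby(11/2) == 105/19
;; 5. tally.split(17/9) == 945/323
;; 6. registry.setk(brefle, <last>) == nil
;; 7. registry.setk(drugrun, -841) == nil
;; 8. tally.load(-67/4) == -67/4


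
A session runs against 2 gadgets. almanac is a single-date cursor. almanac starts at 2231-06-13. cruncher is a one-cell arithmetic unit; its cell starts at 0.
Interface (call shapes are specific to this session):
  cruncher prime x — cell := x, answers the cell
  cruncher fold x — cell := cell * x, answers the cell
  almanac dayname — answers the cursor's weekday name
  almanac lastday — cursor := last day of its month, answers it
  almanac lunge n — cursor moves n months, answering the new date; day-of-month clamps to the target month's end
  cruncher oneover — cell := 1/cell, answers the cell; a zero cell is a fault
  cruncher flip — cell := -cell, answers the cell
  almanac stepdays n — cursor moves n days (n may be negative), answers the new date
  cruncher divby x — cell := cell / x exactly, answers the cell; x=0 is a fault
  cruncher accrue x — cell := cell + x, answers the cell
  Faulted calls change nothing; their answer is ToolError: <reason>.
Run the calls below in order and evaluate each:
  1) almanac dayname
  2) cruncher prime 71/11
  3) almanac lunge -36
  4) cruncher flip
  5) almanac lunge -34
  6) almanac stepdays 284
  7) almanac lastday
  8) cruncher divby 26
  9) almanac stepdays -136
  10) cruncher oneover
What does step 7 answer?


Answer: 2226-05-31

Derivation:
Do: almanac dayname[]
See: Monday
Do: cruncher prime[x=71/11]
See: 71/11
Do: almanac lunge[n=-36]
See: 2228-06-13
Do: cruncher flip[]
See: -71/11
Do: almanac lunge[n=-34]
See: 2225-08-13
Do: almanac stepdays[n=284]
See: 2226-05-24
Do: almanac lastday[]
See: 2226-05-31
Do: cruncher divby[x=26]
See: -71/286
Do: almanac stepdays[n=-136]
See: 2226-01-15
Do: cruncher oneover[]
See: -286/71


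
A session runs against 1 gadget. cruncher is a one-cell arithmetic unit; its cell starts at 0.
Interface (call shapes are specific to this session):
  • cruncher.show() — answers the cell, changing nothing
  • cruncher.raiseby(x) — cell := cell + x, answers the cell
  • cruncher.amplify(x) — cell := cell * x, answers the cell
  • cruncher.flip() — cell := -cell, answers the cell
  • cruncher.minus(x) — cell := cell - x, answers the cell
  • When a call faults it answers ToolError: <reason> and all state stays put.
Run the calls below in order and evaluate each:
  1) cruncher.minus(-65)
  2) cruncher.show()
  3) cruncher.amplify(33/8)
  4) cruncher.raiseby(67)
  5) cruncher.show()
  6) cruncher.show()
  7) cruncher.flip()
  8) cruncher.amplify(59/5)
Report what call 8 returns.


Answer: -158179/40

Derivation:
$ cruncher.minus x='-65'
  65
$ cruncher.show
  65
$ cruncher.amplify x='33/8'
  2145/8
$ cruncher.raiseby x='67'
  2681/8
$ cruncher.show
  2681/8
$ cruncher.show
  2681/8
$ cruncher.flip
  -2681/8
$ cruncher.amplify x='59/5'
  -158179/40
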